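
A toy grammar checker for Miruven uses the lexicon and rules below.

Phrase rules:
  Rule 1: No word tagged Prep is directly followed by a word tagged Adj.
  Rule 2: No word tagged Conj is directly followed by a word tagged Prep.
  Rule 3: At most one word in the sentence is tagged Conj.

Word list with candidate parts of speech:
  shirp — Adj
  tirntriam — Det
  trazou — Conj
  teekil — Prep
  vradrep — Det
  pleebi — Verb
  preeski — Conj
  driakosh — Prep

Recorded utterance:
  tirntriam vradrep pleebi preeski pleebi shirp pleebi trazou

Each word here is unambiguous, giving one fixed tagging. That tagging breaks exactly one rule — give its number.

3

Fixed tagging: Det Det Verb Conj Verb Adj Verb Conj.
Rule check: R1 holds, R2 holds, R3 violated.
Only rule 3 fails.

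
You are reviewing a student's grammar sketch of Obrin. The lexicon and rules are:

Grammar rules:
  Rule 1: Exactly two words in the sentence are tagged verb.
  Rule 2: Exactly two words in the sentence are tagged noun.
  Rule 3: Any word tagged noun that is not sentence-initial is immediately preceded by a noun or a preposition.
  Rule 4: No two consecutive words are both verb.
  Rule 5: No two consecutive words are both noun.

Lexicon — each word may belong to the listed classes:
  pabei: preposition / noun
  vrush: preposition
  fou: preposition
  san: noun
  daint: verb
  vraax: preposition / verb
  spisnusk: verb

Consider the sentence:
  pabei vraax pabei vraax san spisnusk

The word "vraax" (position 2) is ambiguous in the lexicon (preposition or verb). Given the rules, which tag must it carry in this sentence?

Candidates per position — 1:pabei {preposition,noun}; 2:vraax {preposition,verb}; 3:pabei {preposition,noun}; 4:vraax {preposition,verb}; 5:san {noun}; 6:spisnusk {verb}.
Position 4: verb is ruled out by rule 3; that leaves preposition.
Position 2: preposition is ruled out by rule 1; that leaves verb.
Position 3: noun is ruled out by rule 3; that leaves preposition.
Position 1: preposition is ruled out by rule 2; that leaves noun.
So the tagging must be: noun verb preposition preposition noun verb.
Checking: rule 1 ✓; rule 2 ✓; rule 3 ✓; rule 4 ✓; rule 5 ✓.

verb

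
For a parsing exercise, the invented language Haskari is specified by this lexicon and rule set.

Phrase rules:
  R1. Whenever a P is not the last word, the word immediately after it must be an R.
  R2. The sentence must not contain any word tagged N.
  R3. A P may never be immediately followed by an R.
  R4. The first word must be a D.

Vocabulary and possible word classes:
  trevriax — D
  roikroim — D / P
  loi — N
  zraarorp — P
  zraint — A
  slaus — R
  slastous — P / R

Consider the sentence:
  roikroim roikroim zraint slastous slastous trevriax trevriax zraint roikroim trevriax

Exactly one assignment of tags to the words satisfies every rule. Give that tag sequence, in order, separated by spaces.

D D A R R D D A D D

Candidates per position — 1:roikroim {D,P}; 2:roikroim {D,P}; 3:zraint {A}; 4:slastous {P,R}; 5:slastous {P,R}; 6:trevriax {D}; 7:trevriax {D}; 8:zraint {A}; 9:roikroim {D,P}; 10:trevriax {D}.
Position 1: P is ruled out by rule 1; that leaves D.
Position 2: P is ruled out by rule 1; that leaves D.
Position 5: P is ruled out by rule 1; that leaves R.
Position 9: P is ruled out by rule 1; that leaves D.
Position 4: P is ruled out by rule 3; that leaves R.
The unique satisfying tagging is: D D A R R D D A D D.
Verifying each rule — rule 1 ✓; rule 2 ✓; rule 3 ✓; rule 4 ✓.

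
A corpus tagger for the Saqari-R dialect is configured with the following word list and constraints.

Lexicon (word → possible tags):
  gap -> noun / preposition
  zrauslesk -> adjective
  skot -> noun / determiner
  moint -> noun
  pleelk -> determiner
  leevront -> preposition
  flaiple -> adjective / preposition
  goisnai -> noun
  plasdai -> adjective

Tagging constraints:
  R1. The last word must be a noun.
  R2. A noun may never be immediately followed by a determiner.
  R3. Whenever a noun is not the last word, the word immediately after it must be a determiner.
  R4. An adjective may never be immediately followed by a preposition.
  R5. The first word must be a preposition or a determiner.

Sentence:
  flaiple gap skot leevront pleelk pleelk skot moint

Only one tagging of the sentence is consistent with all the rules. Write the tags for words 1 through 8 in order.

preposition preposition determiner preposition determiner determiner determiner noun

Candidates per position — 1:flaiple {adjective,preposition}; 2:gap {noun,preposition}; 3:skot {noun,determiner}; 4:leevront {preposition}; 5:pleelk {determiner}; 6:pleelk {determiner}; 7:skot {noun,determiner}; 8:moint {noun}.
Position 1: adjective is ruled out by rule 5; that leaves preposition.
Position 3: noun is ruled out by rule 3; that leaves determiner.
Position 7: noun is ruled out by rule 3; that leaves determiner.
Position 2: noun is ruled out by rule 2; that leaves preposition.
The only consistent sequence is: preposition preposition determiner preposition determiner determiner determiner noun.
Check: rule 1 holds; rule 2 holds; rule 3 holds; rule 4 holds; rule 5 holds.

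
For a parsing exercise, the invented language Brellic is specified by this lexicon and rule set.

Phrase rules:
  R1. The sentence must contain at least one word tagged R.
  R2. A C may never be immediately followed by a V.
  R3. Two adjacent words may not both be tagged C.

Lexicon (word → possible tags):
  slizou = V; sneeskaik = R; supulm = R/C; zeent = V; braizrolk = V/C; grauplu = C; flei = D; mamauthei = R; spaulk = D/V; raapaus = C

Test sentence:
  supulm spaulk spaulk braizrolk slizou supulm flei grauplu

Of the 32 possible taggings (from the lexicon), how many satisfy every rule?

Candidates per position — 1:supulm {R,C}; 2:spaulk {D,V}; 3:spaulk {D,V}; 4:braizrolk {V,C}; 5:slizou {V}; 6:supulm {R,C}; 7:flei {D}; 8:grauplu {C}.
There are 32 candidate sequences in total.
Checking each against the rules leaves 10 sequences.
Count = 10.

10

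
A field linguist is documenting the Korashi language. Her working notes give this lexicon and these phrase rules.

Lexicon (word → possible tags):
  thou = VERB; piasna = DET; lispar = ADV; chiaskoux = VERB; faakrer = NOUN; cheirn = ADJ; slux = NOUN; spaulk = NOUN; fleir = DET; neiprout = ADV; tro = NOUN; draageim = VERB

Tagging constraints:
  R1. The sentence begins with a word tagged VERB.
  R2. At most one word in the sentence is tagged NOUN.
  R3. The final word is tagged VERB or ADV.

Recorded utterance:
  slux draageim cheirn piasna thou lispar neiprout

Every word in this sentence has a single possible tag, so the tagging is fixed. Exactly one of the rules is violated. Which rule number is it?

1

Fixed tagging: NOUN VERB ADJ DET VERB ADV ADV.
Rule check: R1 violated, R2 holds, R3 holds.
Only rule 1 fails.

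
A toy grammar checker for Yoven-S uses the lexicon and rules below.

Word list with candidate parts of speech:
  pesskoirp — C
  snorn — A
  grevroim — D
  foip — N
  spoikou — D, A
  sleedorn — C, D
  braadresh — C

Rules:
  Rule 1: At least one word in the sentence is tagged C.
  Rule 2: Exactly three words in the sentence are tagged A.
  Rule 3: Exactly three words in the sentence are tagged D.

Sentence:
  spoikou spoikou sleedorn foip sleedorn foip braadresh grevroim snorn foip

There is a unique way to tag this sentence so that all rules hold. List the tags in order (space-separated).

A A D N D N C D A N

Candidates per position — 1:spoikou {D,A}; 2:spoikou {D,A}; 3:sleedorn {C,D}; 4:foip {N}; 5:sleedorn {C,D}; 6:foip {N}; 7:braadresh {C}; 8:grevroim {D}; 9:snorn {A}; 10:foip {N}.
Position 1: D is ruled out by rule 2; that leaves A.
Position 2: D is ruled out by rule 2; that leaves A.
Position 3: C is ruled out by rule 3; that leaves D.
Position 5: C is ruled out by rule 3; that leaves D.
The unique satisfying tagging is: A A D N D N C D A N.
Verifying each rule — rule 1 satisfied; rule 2 satisfied; rule 3 satisfied.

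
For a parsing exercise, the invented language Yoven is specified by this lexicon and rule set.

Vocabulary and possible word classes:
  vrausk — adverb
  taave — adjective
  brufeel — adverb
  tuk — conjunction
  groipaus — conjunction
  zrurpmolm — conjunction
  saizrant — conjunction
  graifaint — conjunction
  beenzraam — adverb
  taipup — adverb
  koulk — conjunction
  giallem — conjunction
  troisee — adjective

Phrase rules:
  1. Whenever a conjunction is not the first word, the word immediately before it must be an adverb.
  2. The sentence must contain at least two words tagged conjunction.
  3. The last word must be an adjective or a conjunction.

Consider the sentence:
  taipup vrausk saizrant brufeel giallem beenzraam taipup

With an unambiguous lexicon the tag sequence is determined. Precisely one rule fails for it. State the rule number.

Fixed tagging: adverb adverb conjunction adverb conjunction adverb adverb.
Rule check: R1 ✓, R2 ✓, R3 ✗.
Only rule 3 fails.

3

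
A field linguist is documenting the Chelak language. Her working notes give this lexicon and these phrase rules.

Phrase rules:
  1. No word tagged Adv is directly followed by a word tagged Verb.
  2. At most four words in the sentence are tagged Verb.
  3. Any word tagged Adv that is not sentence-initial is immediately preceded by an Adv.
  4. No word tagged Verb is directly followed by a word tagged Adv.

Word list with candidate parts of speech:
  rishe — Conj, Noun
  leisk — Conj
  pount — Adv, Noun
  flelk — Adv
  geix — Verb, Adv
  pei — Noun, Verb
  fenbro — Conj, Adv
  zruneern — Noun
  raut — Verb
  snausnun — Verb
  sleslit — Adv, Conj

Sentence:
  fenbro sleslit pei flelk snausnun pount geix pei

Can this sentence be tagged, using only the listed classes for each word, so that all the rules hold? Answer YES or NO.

NO

Candidates per position — 1:fenbro {Conj,Adv}; 2:sleslit {Adv,Conj}; 3:pei {Noun,Verb}; 4:flelk {Adv}; 5:snausnun {Verb}; 6:pount {Adv,Noun}; 7:geix {Verb,Adv}; 8:pei {Noun,Verb}.
Rule 1 cannot be satisfied by any choice of tags from the lexicon.
So there is no consistent tagging.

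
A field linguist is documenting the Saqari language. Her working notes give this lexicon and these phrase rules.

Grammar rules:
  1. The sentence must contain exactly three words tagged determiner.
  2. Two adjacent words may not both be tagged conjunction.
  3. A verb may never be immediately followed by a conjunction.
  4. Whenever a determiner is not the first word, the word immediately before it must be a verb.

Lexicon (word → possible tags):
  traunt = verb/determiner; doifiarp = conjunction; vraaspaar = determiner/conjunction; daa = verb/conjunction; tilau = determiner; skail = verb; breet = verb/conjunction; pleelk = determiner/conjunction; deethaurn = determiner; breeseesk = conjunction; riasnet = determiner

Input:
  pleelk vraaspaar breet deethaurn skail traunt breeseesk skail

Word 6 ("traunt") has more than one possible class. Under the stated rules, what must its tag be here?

Candidates per position — 1:pleelk {determiner,conjunction}; 2:vraaspaar {determiner,conjunction}; 3:breet {verb,conjunction}; 4:deethaurn {determiner}; 5:skail {verb}; 6:traunt {verb,determiner}; 7:breeseesk {conjunction}; 8:skail {verb}.
At position 2, choosing determiner makes rule 4 impossible to satisfy; hence conjunction.
At position 3, choosing conjunction makes rule 2 impossible to satisfy; hence verb.
At position 6, choosing verb makes rule 1 impossible to satisfy; hence determiner.
At position 1, choosing conjunction makes rule 1 impossible to satisfy; hence determiner.
That leaves exactly one tagging: determiner conjunction verb determiner verb determiner conjunction verb.
Check: rule 1 ✓; rule 2 ✓; rule 3 ✓; rule 4 ✓.

determiner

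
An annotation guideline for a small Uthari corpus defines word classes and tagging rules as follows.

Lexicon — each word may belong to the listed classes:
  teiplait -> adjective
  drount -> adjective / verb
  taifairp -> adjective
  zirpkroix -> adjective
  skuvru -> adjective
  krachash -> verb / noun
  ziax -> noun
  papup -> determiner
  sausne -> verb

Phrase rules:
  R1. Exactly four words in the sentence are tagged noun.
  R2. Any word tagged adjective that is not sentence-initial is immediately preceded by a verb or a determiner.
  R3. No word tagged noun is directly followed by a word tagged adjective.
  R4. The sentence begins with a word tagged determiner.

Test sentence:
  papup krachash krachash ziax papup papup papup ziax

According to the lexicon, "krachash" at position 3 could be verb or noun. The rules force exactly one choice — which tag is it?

noun

Candidates per position — 1:papup {determiner}; 2:krachash {verb,noun}; 3:krachash {verb,noun}; 4:ziax {noun}; 5:papup {determiner}; 6:papup {determiner}; 7:papup {determiner}; 8:ziax {noun}.
If word 2 were verb, no tagging could satisfy rule 1; so word 2 is noun.
If word 3 were verb, no tagging could satisfy rule 1; so word 3 is noun.
The only consistent sequence is: determiner noun noun noun determiner determiner determiner noun.
Verifying each rule — rule 1 satisfied; rule 2 satisfied; rule 3 satisfied; rule 4 satisfied.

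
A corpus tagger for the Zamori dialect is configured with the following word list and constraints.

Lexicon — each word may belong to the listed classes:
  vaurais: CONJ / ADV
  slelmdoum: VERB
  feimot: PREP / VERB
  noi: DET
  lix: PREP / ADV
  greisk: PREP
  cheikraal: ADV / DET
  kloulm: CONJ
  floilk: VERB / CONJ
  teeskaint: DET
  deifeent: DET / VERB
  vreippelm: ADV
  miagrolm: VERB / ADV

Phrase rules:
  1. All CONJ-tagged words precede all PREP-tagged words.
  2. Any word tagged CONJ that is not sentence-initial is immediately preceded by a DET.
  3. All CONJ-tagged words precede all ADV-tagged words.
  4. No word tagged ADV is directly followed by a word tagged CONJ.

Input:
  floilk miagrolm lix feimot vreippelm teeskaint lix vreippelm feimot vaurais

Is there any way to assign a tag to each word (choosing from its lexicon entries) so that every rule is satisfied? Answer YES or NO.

YES

Candidates per position — 1:floilk {VERB,CONJ}; 2:miagrolm {VERB,ADV}; 3:lix {PREP,ADV}; 4:feimot {PREP,VERB}; 5:vreippelm {ADV}; 6:teeskaint {DET}; 7:lix {PREP,ADV}; 8:vreippelm {ADV}; 9:feimot {PREP,VERB}; 10:vaurais {CONJ,ADV}.
One satisfying assignment: CONJ ADV PREP VERB ADV DET PREP ADV VERB ADV.
Checking: rule 1 satisfied; rule 2 satisfied; rule 3 satisfied; rule 4 satisfied.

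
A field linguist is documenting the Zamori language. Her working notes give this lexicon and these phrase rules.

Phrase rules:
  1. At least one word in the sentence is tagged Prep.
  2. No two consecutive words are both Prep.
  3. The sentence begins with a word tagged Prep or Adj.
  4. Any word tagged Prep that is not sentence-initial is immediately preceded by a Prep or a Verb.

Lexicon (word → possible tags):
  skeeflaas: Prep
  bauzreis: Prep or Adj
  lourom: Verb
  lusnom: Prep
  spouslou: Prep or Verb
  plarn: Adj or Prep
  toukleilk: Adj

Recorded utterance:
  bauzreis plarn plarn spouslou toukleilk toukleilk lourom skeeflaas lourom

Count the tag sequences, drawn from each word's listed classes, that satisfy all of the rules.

Candidates per position — 1:bauzreis {Prep,Adj}; 2:plarn {Adj,Prep}; 3:plarn {Adj,Prep}; 4:spouslou {Prep,Verb}; 5:toukleilk {Adj}; 6:toukleilk {Adj}; 7:lourom {Verb}; 8:skeeflaas {Prep}; 9:lourom {Verb}.
There are 16 candidate sequences in total.
The sequences that satisfy every rule: Prep Adj Adj Verb Adj Adj Verb Prep Verb; Adj Adj Adj Verb Adj Adj Verb Prep Verb.
Count = 2.

2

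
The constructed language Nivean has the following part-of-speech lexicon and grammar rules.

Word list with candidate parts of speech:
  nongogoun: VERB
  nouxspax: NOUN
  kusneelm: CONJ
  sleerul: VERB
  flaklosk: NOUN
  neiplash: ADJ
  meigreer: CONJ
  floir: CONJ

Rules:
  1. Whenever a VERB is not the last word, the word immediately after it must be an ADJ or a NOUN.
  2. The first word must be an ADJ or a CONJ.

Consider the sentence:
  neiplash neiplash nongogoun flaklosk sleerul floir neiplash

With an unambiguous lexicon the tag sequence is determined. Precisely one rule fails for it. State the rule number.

Fixed tagging: ADJ ADJ VERB NOUN VERB CONJ ADJ.
Applying the rules: R1 fail, R2 pass.
Only rule 1 fails.

1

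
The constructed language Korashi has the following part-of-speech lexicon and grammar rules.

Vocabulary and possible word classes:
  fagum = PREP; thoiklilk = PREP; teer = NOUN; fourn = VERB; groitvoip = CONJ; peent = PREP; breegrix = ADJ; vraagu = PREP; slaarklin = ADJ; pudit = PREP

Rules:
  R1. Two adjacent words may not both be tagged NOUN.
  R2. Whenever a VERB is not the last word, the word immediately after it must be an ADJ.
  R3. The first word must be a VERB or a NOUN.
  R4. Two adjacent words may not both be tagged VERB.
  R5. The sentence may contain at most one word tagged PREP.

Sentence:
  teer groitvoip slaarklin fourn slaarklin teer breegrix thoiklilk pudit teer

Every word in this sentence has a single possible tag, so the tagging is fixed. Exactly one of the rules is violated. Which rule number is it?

5

Fixed tagging: NOUN CONJ ADJ VERB ADJ NOUN ADJ PREP PREP NOUN.
Rule check: R1 ok, R2 ok, R3 ok, R4 ok, R5 fails.
Only rule 5 fails.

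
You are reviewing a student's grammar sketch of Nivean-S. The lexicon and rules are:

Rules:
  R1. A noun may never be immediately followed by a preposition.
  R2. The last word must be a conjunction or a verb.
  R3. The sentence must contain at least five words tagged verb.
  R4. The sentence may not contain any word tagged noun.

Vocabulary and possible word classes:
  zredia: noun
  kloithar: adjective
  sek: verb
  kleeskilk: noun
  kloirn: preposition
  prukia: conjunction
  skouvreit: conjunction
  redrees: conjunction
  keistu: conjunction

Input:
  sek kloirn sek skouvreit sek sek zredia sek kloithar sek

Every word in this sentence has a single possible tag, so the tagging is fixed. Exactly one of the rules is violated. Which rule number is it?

4

Fixed tagging: verb preposition verb conjunction verb verb noun verb adjective verb.
Rule check: R1 holds, R2 holds, R3 holds, R4 violated.
Only rule 4 fails.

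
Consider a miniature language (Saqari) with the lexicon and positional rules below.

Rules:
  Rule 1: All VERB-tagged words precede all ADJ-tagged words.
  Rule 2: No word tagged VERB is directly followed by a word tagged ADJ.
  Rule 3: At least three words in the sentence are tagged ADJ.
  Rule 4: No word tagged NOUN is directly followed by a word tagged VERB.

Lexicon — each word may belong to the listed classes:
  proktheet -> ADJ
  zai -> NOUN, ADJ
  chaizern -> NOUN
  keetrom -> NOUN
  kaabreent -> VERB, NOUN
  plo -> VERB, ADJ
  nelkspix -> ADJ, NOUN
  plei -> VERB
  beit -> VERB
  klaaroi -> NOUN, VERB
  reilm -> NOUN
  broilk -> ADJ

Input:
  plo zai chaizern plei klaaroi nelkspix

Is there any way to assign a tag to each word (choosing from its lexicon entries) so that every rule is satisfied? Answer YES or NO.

Candidates per position — 1:plo {VERB,ADJ}; 2:zai {NOUN,ADJ}; 3:chaizern {NOUN}; 4:plei {VERB}; 5:klaaroi {NOUN,VERB}; 6:nelkspix {ADJ,NOUN}.
Rule 4 cannot be satisfied by any choice of tags from the lexicon.
So there is no consistent tagging.

NO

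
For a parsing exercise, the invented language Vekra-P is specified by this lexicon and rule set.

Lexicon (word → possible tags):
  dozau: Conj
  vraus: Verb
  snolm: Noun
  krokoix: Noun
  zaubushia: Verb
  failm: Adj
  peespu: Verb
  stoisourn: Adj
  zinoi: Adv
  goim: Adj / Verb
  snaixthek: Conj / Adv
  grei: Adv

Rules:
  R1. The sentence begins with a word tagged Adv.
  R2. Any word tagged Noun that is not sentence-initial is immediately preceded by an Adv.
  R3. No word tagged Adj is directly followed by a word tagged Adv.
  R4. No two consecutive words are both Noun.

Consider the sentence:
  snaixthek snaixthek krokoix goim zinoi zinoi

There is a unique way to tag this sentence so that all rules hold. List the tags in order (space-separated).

Adv Adv Noun Verb Adv Adv

Candidates per position — 1:snaixthek {Conj,Adv}; 2:snaixthek {Conj,Adv}; 3:krokoix {Noun}; 4:goim {Adj,Verb}; 5:zinoi {Adv}; 6:zinoi {Adv}.
Position 1: tagging it Conj would leave rule 1 unsatisfiable, so it must be Adv.
Position 2: tagging it Conj would leave rule 2 unsatisfiable, so it must be Adv.
Position 4: tagging it Adj would leave rule 3 unsatisfiable, so it must be Verb.
That leaves exactly one tagging: Adv Adv Noun Verb Adv Adv.
Rule-by-rule: rule 1 satisfied; rule 2 satisfied; rule 3 satisfied; rule 4 satisfied.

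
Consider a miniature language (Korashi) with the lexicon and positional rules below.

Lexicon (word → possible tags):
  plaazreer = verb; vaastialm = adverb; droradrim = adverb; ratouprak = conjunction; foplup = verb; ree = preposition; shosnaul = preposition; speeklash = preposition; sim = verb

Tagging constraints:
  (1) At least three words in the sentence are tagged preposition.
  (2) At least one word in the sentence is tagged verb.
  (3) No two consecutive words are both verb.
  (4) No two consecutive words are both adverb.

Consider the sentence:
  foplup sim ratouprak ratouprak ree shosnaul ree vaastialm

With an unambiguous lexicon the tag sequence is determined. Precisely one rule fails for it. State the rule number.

Fixed tagging: verb verb conjunction conjunction preposition preposition preposition adverb.
Applying the rules: R1 ok, R2 ok, R3 fails, R4 ok.
Only rule 3 fails.

3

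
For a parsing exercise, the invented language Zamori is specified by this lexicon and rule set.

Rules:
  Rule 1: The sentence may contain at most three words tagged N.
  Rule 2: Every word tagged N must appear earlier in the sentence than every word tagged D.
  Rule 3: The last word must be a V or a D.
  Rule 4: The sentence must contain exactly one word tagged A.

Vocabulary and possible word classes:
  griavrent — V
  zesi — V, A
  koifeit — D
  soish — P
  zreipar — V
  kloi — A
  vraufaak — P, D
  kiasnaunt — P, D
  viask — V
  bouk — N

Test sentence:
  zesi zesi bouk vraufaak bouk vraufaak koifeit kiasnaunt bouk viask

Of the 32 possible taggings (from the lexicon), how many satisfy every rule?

0

Candidates per position — 1:zesi {V,A}; 2:zesi {V,A}; 3:bouk {N}; 4:vraufaak {P,D}; 5:bouk {N}; 6:vraufaak {P,D}; 7:koifeit {D}; 8:kiasnaunt {P,D}; 9:bouk {N}; 10:viask {V}.
There are 32 candidate sequences in total.
Rule 2 cannot be satisfied by any choice of tags from the lexicon.
So there is no consistent tagging.
Count = 0.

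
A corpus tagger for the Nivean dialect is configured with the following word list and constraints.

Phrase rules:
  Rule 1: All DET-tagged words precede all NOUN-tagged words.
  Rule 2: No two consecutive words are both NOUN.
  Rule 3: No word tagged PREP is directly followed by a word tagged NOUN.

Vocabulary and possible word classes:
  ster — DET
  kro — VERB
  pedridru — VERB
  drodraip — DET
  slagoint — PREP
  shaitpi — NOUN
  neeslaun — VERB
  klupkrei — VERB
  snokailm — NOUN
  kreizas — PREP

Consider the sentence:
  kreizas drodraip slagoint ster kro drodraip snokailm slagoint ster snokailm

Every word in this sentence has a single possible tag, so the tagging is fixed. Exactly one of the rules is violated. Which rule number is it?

1

Fixed tagging: PREP DET PREP DET VERB DET NOUN PREP DET NOUN.
Rule check: R1 violated, R2 holds, R3 holds.
Only rule 1 fails.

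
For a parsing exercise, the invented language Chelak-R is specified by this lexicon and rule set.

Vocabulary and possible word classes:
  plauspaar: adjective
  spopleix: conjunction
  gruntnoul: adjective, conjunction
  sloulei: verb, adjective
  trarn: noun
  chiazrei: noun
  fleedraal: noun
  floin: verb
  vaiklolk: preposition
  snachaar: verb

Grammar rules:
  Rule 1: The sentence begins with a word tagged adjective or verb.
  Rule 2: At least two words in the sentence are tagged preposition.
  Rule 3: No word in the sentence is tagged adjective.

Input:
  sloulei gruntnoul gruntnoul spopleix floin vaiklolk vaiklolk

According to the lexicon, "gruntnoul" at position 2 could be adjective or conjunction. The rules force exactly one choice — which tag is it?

Candidates per position — 1:sloulei {verb,adjective}; 2:gruntnoul {adjective,conjunction}; 3:gruntnoul {adjective,conjunction}; 4:spopleix {conjunction}; 5:floin {verb}; 6:vaiklolk {preposition}; 7:vaiklolk {preposition}.
Word 1 cannot be adjective — rule 3 would then fail for every completion. It is verb.
Word 2 cannot be adjective — rule 3 would then fail for every completion. It is conjunction.
Word 3 cannot be adjective — rule 3 would then fail for every completion. It is conjunction.
That leaves exactly one tagging: verb conjunction conjunction conjunction verb preposition preposition.
Rule-by-rule: rule 1 ✓; rule 2 ✓; rule 3 ✓.

conjunction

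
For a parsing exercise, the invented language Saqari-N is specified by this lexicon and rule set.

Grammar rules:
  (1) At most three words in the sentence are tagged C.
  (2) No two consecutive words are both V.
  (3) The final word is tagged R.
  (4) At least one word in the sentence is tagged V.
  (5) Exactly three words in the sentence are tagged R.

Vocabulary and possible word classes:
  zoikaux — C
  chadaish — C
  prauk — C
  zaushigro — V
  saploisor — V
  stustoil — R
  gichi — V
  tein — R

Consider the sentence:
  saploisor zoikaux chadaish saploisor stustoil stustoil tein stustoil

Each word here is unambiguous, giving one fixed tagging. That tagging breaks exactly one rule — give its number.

5

Fixed tagging: V C C V R R R R.
Checking each rule: R1 ok, R2 ok, R3 ok, R4 ok, R5 fails.
Only rule 5 fails.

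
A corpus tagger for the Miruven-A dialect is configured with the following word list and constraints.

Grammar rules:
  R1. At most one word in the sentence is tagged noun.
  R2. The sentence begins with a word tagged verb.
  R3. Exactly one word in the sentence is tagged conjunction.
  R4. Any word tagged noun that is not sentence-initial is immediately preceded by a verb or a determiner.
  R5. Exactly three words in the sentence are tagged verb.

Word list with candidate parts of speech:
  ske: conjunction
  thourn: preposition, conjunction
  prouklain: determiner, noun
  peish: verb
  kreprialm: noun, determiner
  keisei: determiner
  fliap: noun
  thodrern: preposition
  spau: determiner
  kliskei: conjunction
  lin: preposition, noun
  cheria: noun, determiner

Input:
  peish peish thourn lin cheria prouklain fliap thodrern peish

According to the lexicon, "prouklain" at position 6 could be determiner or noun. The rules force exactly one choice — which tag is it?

Candidates per position — 1:peish {verb}; 2:peish {verb}; 3:thourn {preposition,conjunction}; 4:lin {preposition,noun}; 5:cheria {noun,determiner}; 6:prouklain {determiner,noun}; 7:fliap {noun}; 8:thodrern {preposition}; 9:peish {verb}.
Position 3: tagging it preposition would leave rule 3 unsatisfiable, so it must be conjunction.
Position 4: tagging it noun would leave rule 1 unsatisfiable, so it must be preposition.
Position 5: tagging it noun would leave rule 1 unsatisfiable, so it must be determiner.
Position 6: tagging it noun would leave rule 1 unsatisfiable, so it must be determiner.
The unique satisfying tagging is: verb verb conjunction preposition determiner determiner noun preposition verb.
Check: rule 1 holds; rule 2 holds; rule 3 holds; rule 4 holds; rule 5 holds.

determiner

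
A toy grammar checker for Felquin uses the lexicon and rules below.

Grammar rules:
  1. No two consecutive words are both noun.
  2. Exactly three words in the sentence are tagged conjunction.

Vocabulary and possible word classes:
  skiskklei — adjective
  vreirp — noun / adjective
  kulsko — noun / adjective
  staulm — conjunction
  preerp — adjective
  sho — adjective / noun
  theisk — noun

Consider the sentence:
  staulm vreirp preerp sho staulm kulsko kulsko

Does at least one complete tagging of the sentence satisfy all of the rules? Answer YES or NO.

Candidates per position — 1:staulm {conjunction}; 2:vreirp {noun,adjective}; 3:preerp {adjective}; 4:sho {adjective,noun}; 5:staulm {conjunction}; 6:kulsko {noun,adjective}; 7:kulsko {noun,adjective}.
Rule 2 cannot be satisfied by any choice of tags from the lexicon.
So there is no consistent tagging.

NO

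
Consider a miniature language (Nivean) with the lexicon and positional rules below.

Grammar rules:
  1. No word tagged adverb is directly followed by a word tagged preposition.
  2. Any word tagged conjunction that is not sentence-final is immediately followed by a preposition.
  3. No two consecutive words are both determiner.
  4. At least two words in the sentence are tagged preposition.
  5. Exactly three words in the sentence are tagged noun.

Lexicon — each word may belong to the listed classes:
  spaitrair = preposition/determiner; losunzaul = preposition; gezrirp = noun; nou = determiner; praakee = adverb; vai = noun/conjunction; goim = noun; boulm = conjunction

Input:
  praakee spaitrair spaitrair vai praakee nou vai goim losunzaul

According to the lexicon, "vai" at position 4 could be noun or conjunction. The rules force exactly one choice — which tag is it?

noun

Candidates per position — 1:praakee {adverb}; 2:spaitrair {preposition,determiner}; 3:spaitrair {preposition,determiner}; 4:vai {noun,conjunction}; 5:praakee {adverb}; 6:nou {determiner}; 7:vai {noun,conjunction}; 8:goim {noun}; 9:losunzaul {preposition}.
If word 2 were preposition, no tagging could satisfy rule 1; so word 2 is determiner.
If word 3 were determiner, no tagging could satisfy rule 3; so word 3 is preposition.
If word 4 were conjunction, no tagging could satisfy rule 2; so word 4 is noun.
If word 7 were conjunction, no tagging could satisfy rule 2; so word 7 is noun.
So the tagging must be: adverb determiner preposition noun adverb determiner noun noun preposition.
Rule-by-rule: rule 1 satisfied; rule 2 satisfied; rule 3 satisfied; rule 4 satisfied; rule 5 satisfied.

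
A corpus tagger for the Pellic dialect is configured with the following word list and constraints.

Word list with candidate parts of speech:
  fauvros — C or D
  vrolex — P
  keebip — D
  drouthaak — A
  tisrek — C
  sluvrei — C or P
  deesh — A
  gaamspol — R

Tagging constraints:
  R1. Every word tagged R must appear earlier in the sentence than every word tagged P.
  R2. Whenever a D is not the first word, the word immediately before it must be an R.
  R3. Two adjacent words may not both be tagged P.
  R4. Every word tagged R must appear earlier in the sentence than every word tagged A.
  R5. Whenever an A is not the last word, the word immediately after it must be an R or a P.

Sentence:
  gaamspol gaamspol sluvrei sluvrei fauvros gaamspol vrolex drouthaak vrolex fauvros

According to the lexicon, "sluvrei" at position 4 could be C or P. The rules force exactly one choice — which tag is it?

Candidates per position — 1:gaamspol {R}; 2:gaamspol {R}; 3:sluvrei {C,P}; 4:sluvrei {C,P}; 5:fauvros {C,D}; 6:gaamspol {R}; 7:vrolex {P}; 8:drouthaak {A}; 9:vrolex {P}; 10:fauvros {C,D}.
At position 3, choosing P makes rule 1 impossible to satisfy; hence C.
At position 4, choosing P makes rule 1 impossible to satisfy; hence C.
At position 5, choosing D makes rule 2 impossible to satisfy; hence C.
At position 10, choosing D makes rule 2 impossible to satisfy; hence C.
The only consistent sequence is: R R C C C R P A P C.
Checking: rule 1 holds; rule 2 holds; rule 3 holds; rule 4 holds; rule 5 holds.

C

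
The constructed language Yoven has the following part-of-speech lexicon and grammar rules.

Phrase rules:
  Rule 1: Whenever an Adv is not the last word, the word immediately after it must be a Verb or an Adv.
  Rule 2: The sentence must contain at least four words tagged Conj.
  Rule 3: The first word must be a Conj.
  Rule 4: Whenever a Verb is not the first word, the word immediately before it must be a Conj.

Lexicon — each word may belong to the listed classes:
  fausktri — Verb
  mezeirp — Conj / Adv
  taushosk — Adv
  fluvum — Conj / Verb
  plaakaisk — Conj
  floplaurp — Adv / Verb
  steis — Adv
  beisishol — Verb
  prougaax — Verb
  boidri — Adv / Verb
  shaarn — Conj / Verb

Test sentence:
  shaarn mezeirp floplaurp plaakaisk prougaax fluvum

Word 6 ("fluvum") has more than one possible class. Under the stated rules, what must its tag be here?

Candidates per position — 1:shaarn {Conj,Verb}; 2:mezeirp {Conj,Adv}; 3:floplaurp {Adv,Verb}; 4:plaakaisk {Conj}; 5:prougaax {Verb}; 6:fluvum {Conj,Verb}.
Word 1 cannot be Verb — rule 2 would then fail for every completion. It is Conj.
Word 2 cannot be Adv — rule 2 would then fail for every completion. It is Conj.
Word 3 cannot be Adv — rule 1 would then fail for every completion. It is Verb.
Word 6 cannot be Verb — rule 2 would then fail for every completion. It is Conj.
That leaves exactly one tagging: Conj Conj Verb Conj Verb Conj.
Check: rule 1 ✓; rule 2 ✓; rule 3 ✓; rule 4 ✓.

Conj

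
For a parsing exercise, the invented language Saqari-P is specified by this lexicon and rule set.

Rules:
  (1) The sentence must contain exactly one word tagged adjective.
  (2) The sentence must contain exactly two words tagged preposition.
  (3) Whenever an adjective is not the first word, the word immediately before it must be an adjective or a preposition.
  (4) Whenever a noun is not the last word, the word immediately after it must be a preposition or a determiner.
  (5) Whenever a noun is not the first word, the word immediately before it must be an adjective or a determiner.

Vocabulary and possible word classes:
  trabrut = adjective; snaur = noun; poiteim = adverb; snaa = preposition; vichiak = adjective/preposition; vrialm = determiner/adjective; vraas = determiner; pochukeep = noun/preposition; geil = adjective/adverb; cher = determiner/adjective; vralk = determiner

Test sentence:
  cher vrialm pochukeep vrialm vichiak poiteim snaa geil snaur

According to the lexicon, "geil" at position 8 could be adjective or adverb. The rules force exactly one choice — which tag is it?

Candidates per position — 1:cher {determiner,adjective}; 2:vrialm {determiner,adjective}; 3:pochukeep {noun,preposition}; 4:vrialm {determiner,adjective}; 5:vichiak {adjective,preposition}; 6:poiteim {adverb}; 7:snaa {preposition}; 8:geil {adjective,adverb}; 9:snaur {noun}.
At position 8, choosing adverb makes rule 5 impossible to satisfy; hence adjective.
At position 1, choosing adjective makes rule 1 impossible to satisfy; hence determiner.
At position 2, choosing adjective makes rule 1 impossible to satisfy; hence determiner.
At position 4, choosing adjective makes rule 1 impossible to satisfy; hence determiner.
At position 5, choosing adjective makes rule 1 impossible to satisfy; hence preposition.
At position 3, choosing preposition makes rule 2 impossible to satisfy; hence noun.
The only consistent sequence is: determiner determiner noun determiner preposition adverb preposition adjective noun.
Checking: rule 1 ok; rule 2 ok; rule 3 ok; rule 4 ok; rule 5 ok.

adjective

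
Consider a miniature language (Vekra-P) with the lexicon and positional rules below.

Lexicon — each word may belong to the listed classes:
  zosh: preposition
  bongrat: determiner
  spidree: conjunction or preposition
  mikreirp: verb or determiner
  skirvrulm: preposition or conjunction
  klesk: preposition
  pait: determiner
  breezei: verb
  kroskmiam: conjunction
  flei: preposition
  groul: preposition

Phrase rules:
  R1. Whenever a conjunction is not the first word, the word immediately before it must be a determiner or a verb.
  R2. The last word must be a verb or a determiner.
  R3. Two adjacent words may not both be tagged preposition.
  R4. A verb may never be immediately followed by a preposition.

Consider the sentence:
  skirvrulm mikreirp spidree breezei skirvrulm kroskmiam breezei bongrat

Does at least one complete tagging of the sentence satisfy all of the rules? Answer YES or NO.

Candidates per position — 1:skirvrulm {preposition,conjunction}; 2:mikreirp {verb,determiner}; 3:spidree {conjunction,preposition}; 4:breezei {verb}; 5:skirvrulm {preposition,conjunction}; 6:kroskmiam {conjunction}; 7:breezei {verb}; 8:bongrat {determiner}.
Rule 1 cannot be satisfied by any choice of tags from the lexicon.
So there is no consistent tagging.

NO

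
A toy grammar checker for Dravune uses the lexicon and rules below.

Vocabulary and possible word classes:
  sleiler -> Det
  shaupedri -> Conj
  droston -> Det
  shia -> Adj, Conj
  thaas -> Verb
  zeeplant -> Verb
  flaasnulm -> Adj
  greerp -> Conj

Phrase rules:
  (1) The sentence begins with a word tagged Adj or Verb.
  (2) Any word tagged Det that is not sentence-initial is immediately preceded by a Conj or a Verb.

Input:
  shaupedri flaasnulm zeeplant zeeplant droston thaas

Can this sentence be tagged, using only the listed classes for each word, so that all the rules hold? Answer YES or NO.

Candidates per position — 1:shaupedri {Conj}; 2:flaasnulm {Adj}; 3:zeeplant {Verb}; 4:zeeplant {Verb}; 5:droston {Det}; 6:thaas {Verb}.
Rule 1 cannot be satisfied by any choice of tags from the lexicon.
So there is no consistent tagging.

NO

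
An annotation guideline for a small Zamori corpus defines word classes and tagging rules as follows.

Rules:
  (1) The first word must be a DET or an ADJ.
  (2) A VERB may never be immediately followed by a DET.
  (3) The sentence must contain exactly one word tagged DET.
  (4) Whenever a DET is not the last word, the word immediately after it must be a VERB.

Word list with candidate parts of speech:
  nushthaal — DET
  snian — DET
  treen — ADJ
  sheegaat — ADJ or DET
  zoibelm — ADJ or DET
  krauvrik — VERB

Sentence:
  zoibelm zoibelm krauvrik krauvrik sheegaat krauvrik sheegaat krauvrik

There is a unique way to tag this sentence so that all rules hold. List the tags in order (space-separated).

Candidates per position — 1:zoibelm {ADJ,DET}; 2:zoibelm {ADJ,DET}; 3:krauvrik {VERB}; 4:krauvrik {VERB}; 5:sheegaat {ADJ,DET}; 6:krauvrik {VERB}; 7:sheegaat {ADJ,DET}; 8:krauvrik {VERB}.
Position 1: DET is ruled out by rule 4; that leaves ADJ.
Position 5: DET is ruled out by rule 2; that leaves ADJ.
Position 7: DET is ruled out by rule 2; that leaves ADJ.
Position 2: ADJ is ruled out by rule 3; that leaves DET.
The only consistent sequence is: ADJ DET VERB VERB ADJ VERB ADJ VERB.
Check: rule 1 satisfied; rule 2 satisfied; rule 3 satisfied; rule 4 satisfied.

ADJ DET VERB VERB ADJ VERB ADJ VERB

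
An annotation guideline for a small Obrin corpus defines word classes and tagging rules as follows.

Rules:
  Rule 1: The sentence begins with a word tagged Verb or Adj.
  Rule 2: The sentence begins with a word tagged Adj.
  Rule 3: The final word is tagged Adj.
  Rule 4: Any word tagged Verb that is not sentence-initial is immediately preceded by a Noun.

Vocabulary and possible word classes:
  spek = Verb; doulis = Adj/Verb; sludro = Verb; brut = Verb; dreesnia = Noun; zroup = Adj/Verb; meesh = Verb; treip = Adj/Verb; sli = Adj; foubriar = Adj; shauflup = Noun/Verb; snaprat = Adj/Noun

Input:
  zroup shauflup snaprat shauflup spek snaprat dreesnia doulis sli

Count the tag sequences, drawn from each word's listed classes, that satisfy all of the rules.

8

Candidates per position — 1:zroup {Adj,Verb}; 2:shauflup {Noun,Verb}; 3:snaprat {Adj,Noun}; 4:shauflup {Noun,Verb}; 5:spek {Verb}; 6:snaprat {Adj,Noun}; 7:dreesnia {Noun}; 8:doulis {Adj,Verb}; 9:sli {Adj}.
There are 64 candidate sequences in total.
Checking each against the rules leaves 8 sequences.
Count = 8.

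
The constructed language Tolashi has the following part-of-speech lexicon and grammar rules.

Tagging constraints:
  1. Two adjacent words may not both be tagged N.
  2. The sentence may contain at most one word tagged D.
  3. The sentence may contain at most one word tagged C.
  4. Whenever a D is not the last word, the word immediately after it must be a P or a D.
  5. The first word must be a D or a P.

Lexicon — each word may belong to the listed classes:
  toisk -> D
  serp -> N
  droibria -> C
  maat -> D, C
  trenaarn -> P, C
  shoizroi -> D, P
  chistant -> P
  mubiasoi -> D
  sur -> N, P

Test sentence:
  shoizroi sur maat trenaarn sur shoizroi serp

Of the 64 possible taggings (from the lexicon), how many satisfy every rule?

Candidates per position — 1:shoizroi {D,P}; 2:sur {N,P}; 3:maat {D,C}; 4:trenaarn {P,C}; 5:sur {N,P}; 6:shoizroi {D,P}; 7:serp {N}.
There are 64 candidate sequences in total.
Checking each against the rules leaves 10 sequences.
Count = 10.

10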